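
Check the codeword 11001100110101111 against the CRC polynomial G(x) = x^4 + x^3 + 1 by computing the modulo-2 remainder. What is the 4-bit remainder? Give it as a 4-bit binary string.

Modulo-2 division of 11001100110101111 by 11001:
  pos 0: 11001 XOR 11001 = 00000
  pos 5: 10011 XOR 11001 = 01010
  pos 6: 10100 XOR 11001 = 01101
  pos 7: 11011 XOR 11001 = 00010
  pos 10: 10011 XOR 11001 = 01010
  pos 11: 10101 XOR 11001 = 01100
  pos 12: 11001 XOR 11001 = 00000
Remainder = 0000 (zero — the frame passes the CRC check).

0000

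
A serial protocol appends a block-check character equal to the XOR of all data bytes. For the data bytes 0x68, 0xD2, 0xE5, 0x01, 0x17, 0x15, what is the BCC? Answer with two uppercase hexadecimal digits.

XOR the bytes together:
  start with 0x68
  0x68 ⊕ 0xD2 = 0xBA
  0xBA ⊕ 0xE5 = 0x5F
  0x5F ⊕ 0x01 = 0x5E
  0x5E ⊕ 0x17 = 0x49
  0x49 ⊕ 0x15 = 0x5C

5C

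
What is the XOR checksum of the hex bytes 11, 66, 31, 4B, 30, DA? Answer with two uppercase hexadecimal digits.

XOR the bytes together:
  start with 0x11
  0x11 ⊕ 0x66 = 0x77
  0x77 ⊕ 0x31 = 0x46
  0x46 ⊕ 0x4B = 0x0D
  0x0D ⊕ 0x30 = 0x3D
  0x3D ⊕ 0xDA = 0xE7

E7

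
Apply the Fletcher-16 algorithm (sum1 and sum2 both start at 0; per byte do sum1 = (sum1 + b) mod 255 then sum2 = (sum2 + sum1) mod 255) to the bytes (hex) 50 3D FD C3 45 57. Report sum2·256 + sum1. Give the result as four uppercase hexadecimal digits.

Running sums (mod 255):
  after byte 0 (50): sum1=80, sum2=80
  after byte 1 (3D): sum1=141, sum2=221
  after byte 2 (FD): sum1=139, sum2=105
  after byte 3 (C3): sum1=79, sum2=184
  after byte 4 (45): sum1=148, sum2=77
  after byte 5 (57): sum1=235, sum2=57
Checksum = sum2·256 + sum1 = 57·256 + 235 = 14827 = 0x39EB.

39EB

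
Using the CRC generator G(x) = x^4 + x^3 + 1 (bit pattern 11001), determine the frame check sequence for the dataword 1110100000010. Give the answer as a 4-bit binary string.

Append 4 zeros: 11101000000100000. Divide by 11001 (XOR where the leading bit is 1):
  pos 0: 11101 XOR 11001 = 00100
  pos 2: 10000 XOR 11001 = 01001
  pos 3: 10010 XOR 11001 = 01011
  pos 4: 10110 XOR 11001 = 01111
  pos 5: 11110 XOR 11001 = 00111
  pos 7: 11101 XOR 11001 = 00100
  pos 9: 10000 XOR 11001 = 01001
  pos 10: 10010 XOR 11001 = 01011
  pos 11: 10110 XOR 11001 = 01111
  pos 12: 11110 XOR 11001 = 00111
Remainder (last 4 bits) = 0111. This is the CRC / FCS.

0111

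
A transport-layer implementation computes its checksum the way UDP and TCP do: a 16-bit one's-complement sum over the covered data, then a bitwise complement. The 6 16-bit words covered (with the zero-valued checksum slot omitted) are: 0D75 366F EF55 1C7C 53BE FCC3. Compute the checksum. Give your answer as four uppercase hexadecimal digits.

One's-complement addition (fold any carry out of bit 15 back into bit 0):
  0x0D75 + 0x366F = 0x043E4
  0x43E4 + 0xEF55 = 0x13339 → wrap carry → 0x333A
  0x333A + 0x1C7C = 0x04FB6
  0x4FB6 + 0x53BE = 0x0A374
  0xA374 + 0xFCC3 = 0x1A037 → wrap carry → 0xA038
One's-complement sum = 0xA038.
Checksum = ~0xA038 & 0xFFFF = 0x5FC7.

5FC7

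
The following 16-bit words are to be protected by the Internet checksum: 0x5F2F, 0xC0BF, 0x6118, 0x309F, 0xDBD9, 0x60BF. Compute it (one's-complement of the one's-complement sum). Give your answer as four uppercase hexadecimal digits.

One's-complement addition (fold any carry out of bit 15 back into bit 0):
  0x5F2F + 0xC0BF = 0x11FEE → wrap carry → 0x1FEF
  0x1FEF + 0x6118 = 0x08107
  0x8107 + 0x309F = 0x0B1A6
  0xB1A6 + 0xDBD9 = 0x18D7F → wrap carry → 0x8D80
  0x8D80 + 0x60BF = 0x0EE3F
One's-complement sum = 0xEE3F.
Checksum = ~0xEE3F & 0xFFFF = 0x11C0.

11C0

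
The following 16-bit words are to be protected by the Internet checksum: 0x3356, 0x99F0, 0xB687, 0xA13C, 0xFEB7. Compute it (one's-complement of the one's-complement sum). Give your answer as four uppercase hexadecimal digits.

One's-complement addition (fold any carry out of bit 15 back into bit 0):
  0x3356 + 0x99F0 = 0x0CD46
  0xCD46 + 0xB687 = 0x183CD → wrap carry → 0x83CE
  0x83CE + 0xA13C = 0x1250A → wrap carry → 0x250B
  0x250B + 0xFEB7 = 0x123C2 → wrap carry → 0x23C3
One's-complement sum = 0x23C3.
Checksum = ~0x23C3 & 0xFFFF = 0xDC3C.

DC3C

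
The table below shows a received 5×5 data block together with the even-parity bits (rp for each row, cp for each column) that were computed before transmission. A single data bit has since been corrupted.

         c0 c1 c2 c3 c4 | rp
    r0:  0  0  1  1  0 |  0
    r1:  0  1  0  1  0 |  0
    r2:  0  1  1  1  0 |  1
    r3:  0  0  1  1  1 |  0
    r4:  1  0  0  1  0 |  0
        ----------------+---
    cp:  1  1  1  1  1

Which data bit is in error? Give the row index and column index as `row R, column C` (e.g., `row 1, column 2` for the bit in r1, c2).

row 3, column 1

Recompute each row's even parity and compare to rp:
  r0: data parity 0, sent rp 0 → ok
  r1: data parity 0, sent rp 0 → ok
  r2: data parity 1, sent rp 1 → ok
  r3: data parity 1, sent rp 0 → mismatch
  r4: data parity 0, sent rp 0 → ok
Recompute each column's even parity and compare to cp:
  c0: data parity 1, sent cp 1 → ok
  c1: data parity 0, sent cp 1 → mismatch
  c2: data parity 1, sent cp 1 → ok
  c3: data parity 1, sent cp 1 → ok
  c4: data parity 1, sent cp 1 → ok
Exactly one row (r3) and one column (c1) fail → the flipped bit is at their intersection.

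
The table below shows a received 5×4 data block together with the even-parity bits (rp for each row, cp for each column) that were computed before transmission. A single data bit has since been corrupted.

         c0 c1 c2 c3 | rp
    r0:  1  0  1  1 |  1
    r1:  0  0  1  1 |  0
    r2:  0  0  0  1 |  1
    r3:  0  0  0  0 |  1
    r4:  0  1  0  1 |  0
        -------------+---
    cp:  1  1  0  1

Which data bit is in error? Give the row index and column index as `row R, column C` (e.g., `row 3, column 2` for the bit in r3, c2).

row 3, column 3

Recompute each row's even parity and compare to rp:
  r0: data parity 1, sent rp 1 → ok
  r1: data parity 0, sent rp 0 → ok
  r2: data parity 1, sent rp 1 → ok
  r3: data parity 0, sent rp 1 → mismatch
  r4: data parity 0, sent rp 0 → ok
Recompute each column's even parity and compare to cp:
  c0: data parity 1, sent cp 1 → ok
  c1: data parity 1, sent cp 1 → ok
  c2: data parity 0, sent cp 0 → ok
  c3: data parity 0, sent cp 1 → mismatch
Exactly one row (r3) and one column (c3) fail → the flipped bit is at their intersection.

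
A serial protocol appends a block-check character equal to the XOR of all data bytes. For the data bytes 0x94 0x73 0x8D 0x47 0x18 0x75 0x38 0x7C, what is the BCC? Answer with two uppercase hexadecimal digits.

04

XOR the bytes together:
  start with 0x94
  0x94 ⊕ 0x73 = 0xE7
  0xE7 ⊕ 0x8D = 0x6A
  0x6A ⊕ 0x47 = 0x2D
  0x2D ⊕ 0x18 = 0x35
  0x35 ⊕ 0x75 = 0x40
  0x40 ⊕ 0x38 = 0x78
  0x78 ⊕ 0x7C = 0x04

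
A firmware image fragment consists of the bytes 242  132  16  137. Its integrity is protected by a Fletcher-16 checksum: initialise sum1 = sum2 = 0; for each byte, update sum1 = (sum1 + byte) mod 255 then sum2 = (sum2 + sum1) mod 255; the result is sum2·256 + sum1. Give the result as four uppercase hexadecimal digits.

Running sums (mod 255):
  after byte 0 (242): sum1=242, sum2=242
  after byte 1 (132): sum1=119, sum2=106
  after byte 2 (16): sum1=135, sum2=241
  after byte 3 (137): sum1=17, sum2=3
Checksum = sum2·256 + sum1 = 3·256 + 17 = 785 = 0x0311.

0311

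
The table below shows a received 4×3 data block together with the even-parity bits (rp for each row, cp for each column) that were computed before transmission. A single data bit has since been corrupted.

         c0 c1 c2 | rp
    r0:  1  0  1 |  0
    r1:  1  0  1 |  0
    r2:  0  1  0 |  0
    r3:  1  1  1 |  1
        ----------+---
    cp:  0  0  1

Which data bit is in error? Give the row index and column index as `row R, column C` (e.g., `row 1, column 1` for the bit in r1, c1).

row 2, column 0

Recompute each row's even parity and compare to rp:
  r0: data parity 0, sent rp 0 → ok
  r1: data parity 0, sent rp 0 → ok
  r2: data parity 1, sent rp 0 → mismatch
  r3: data parity 1, sent rp 1 → ok
Recompute each column's even parity and compare to cp:
  c0: data parity 1, sent cp 0 → mismatch
  c1: data parity 0, sent cp 0 → ok
  c2: data parity 1, sent cp 1 → ok
Exactly one row (r2) and one column (c0) fail → the flipped bit is at their intersection.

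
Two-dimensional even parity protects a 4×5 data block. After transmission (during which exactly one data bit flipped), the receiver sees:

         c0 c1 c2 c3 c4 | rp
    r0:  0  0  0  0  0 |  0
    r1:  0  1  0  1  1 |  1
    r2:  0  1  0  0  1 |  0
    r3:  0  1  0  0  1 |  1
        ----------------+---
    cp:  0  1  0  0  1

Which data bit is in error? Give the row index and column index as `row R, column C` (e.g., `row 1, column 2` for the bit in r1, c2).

row 3, column 3

Recompute each row's even parity and compare to rp:
  r0: data parity 0, sent rp 0 → ok
  r1: data parity 1, sent rp 1 → ok
  r2: data parity 0, sent rp 0 → ok
  r3: data parity 0, sent rp 1 → mismatch
Recompute each column's even parity and compare to cp:
  c0: data parity 0, sent cp 0 → ok
  c1: data parity 1, sent cp 1 → ok
  c2: data parity 0, sent cp 0 → ok
  c3: data parity 1, sent cp 0 → mismatch
  c4: data parity 1, sent cp 1 → ok
Exactly one row (r3) and one column (c3) fail → the flipped bit is at their intersection.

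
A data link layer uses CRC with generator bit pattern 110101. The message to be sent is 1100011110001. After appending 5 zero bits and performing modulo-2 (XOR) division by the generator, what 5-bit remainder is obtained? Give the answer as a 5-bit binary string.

11111

Append 5 zeros: 110001111000100000. Divide by 110101 (XOR where the leading bit is 1):
  pos 0: 110001 XOR 110101 = 000100
  pos 3: 100111 XOR 110101 = 010010
  pos 4: 100100 XOR 110101 = 010001
  pos 5: 100010 XOR 110101 = 010111
  pos 6: 101110 XOR 110101 = 011011
  pos 7: 110111 XOR 110101 = 000010
  pos 11: 100000 XOR 110101 = 010101
  pos 12: 101010 XOR 110101 = 011111
Remainder (last 5 bits) = 11111. This is the CRC / FCS.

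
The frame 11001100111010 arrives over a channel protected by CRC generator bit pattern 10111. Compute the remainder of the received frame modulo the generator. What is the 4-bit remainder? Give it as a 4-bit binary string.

0000

Modulo-2 division of 11001100111010 by 10111:
  pos 0: 11001 XOR 10111 = 01110
  pos 1: 11101 XOR 10111 = 01010
  pos 2: 10100 XOR 10111 = 00011
  pos 5: 11011 XOR 10111 = 01100
  pos 6: 11001 XOR 10111 = 01110
  pos 7: 11100 XOR 10111 = 01011
  pos 8: 10111 XOR 10111 = 00000
Remainder = 0000 (zero — the frame passes the CRC check).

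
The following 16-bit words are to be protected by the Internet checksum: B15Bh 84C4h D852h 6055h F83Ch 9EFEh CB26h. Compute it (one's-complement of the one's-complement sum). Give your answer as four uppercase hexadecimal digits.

One's-complement addition (fold any carry out of bit 15 back into bit 0):
  0xB15B + 0x84C4 = 0x1361F → wrap carry → 0x3620
  0x3620 + 0xD852 = 0x10E72 → wrap carry → 0x0E73
  0x0E73 + 0x6055 = 0x06EC8
  0x6EC8 + 0xF83C = 0x16704 → wrap carry → 0x6705
  0x6705 + 0x9EFE = 0x10603 → wrap carry → 0x0604
  0x0604 + 0xCB26 = 0x0D12A
One's-complement sum = 0xD12A.
Checksum = ~0xD12A & 0xFFFF = 0x2ED5.

2ED5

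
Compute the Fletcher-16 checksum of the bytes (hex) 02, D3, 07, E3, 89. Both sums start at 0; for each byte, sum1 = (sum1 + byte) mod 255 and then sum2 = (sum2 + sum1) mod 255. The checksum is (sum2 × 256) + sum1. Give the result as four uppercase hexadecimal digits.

BF4A

Running sums (mod 255):
  after byte 0 (02): sum1=2, sum2=2
  after byte 1 (D3): sum1=213, sum2=215
  after byte 2 (07): sum1=220, sum2=180
  after byte 3 (E3): sum1=192, sum2=117
  after byte 4 (89): sum1=74, sum2=191
Checksum = sum2·256 + sum1 = 191·256 + 74 = 48970 = 0xBF4A.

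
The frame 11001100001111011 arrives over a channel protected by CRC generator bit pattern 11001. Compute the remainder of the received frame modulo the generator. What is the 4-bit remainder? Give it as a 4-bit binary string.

1011

Modulo-2 division of 11001100001111011 by 11001:
  pos 0: 11001 XOR 11001 = 00000
  pos 5: 10000 XOR 11001 = 01001
  pos 6: 10011 XOR 11001 = 01010
  pos 7: 10101 XOR 11001 = 01100
  pos 8: 11001 XOR 11001 = 00000
Remainder = 1011 (nonzero — an error is detected).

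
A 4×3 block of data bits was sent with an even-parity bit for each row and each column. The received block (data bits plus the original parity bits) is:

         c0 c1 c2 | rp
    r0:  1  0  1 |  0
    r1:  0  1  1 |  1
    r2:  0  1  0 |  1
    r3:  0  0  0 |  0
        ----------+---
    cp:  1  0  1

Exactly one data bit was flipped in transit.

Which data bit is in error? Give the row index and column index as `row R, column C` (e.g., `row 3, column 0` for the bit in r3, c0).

Recompute each row's even parity and compare to rp:
  r0: data parity 0, sent rp 0 → ok
  r1: data parity 0, sent rp 1 → mismatch
  r2: data parity 1, sent rp 1 → ok
  r3: data parity 0, sent rp 0 → ok
Recompute each column's even parity and compare to cp:
  c0: data parity 1, sent cp 1 → ok
  c1: data parity 0, sent cp 0 → ok
  c2: data parity 0, sent cp 1 → mismatch
Exactly one row (r1) and one column (c2) fail → the flipped bit is at their intersection.

row 1, column 2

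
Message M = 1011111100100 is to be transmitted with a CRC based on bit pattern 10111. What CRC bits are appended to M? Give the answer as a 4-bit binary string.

Append 4 zeros: 10111111001000000. Divide by 10111 (XOR where the leading bit is 1):
  pos 0: 10111 XOR 10111 = 00000
  pos 5: 11100 XOR 10111 = 01011
  pos 6: 10111 XOR 10111 = 00000
Remainder (last 4 bits) = 0000. This is the CRC / FCS.

0000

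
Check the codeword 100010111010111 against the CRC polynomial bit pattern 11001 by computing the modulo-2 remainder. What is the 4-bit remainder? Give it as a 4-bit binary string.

1110

Modulo-2 division of 100010111010111 by 11001:
  pos 0: 10001 XOR 11001 = 01000
  pos 1: 10000 XOR 11001 = 01001
  pos 2: 10011 XOR 11001 = 01010
  pos 3: 10101 XOR 11001 = 01100
  pos 4: 11001 XOR 11001 = 00000
  pos 10: 10111 XOR 11001 = 01110
Remainder = 1110 (nonzero — an error is detected).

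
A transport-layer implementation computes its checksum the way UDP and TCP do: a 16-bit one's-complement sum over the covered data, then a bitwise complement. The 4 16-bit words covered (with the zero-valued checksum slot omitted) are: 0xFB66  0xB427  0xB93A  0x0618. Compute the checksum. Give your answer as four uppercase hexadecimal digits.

One's-complement addition (fold any carry out of bit 15 back into bit 0):
  0xFB66 + 0xB427 = 0x1AF8D → wrap carry → 0xAF8E
  0xAF8E + 0xB93A = 0x168C8 → wrap carry → 0x68C9
  0x68C9 + 0x0618 = 0x06EE1
One's-complement sum = 0x6EE1.
Checksum = ~0x6EE1 & 0xFFFF = 0x911E.

911E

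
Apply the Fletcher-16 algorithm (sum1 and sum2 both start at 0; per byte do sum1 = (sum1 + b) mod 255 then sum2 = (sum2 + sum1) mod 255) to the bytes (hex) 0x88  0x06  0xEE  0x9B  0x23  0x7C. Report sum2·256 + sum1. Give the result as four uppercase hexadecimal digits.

Running sums (mod 255):
  after byte 0 (0x88): sum1=136, sum2=136
  after byte 1 (0x06): sum1=142, sum2=23
  after byte 2 (0xEE): sum1=125, sum2=148
  after byte 3 (0x9B): sum1=25, sum2=173
  after byte 4 (0x23): sum1=60, sum2=233
  after byte 5 (0x7C): sum1=184, sum2=162
Checksum = sum2·256 + sum1 = 162·256 + 184 = 41656 = 0xA2B8.

A2B8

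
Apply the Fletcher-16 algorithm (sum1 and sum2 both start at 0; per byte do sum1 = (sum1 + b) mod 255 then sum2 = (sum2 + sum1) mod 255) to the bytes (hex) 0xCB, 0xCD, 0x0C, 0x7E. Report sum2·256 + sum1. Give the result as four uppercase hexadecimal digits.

2F24

Running sums (mod 255):
  after byte 0 (0xCB): sum1=203, sum2=203
  after byte 1 (0xCD): sum1=153, sum2=101
  after byte 2 (0x0C): sum1=165, sum2=11
  after byte 3 (0x7E): sum1=36, sum2=47
Checksum = sum2·256 + sum1 = 47·256 + 36 = 12068 = 0x2F24.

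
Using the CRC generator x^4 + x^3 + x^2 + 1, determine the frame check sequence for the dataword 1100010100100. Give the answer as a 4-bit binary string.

Append 4 zeros: 11000101001000000. Divide by 11101 (XOR where the leading bit is 1):
  pos 0: 11000 XOR 11101 = 00101
  pos 2: 10110 XOR 11101 = 01011
  pos 3: 10111 XOR 11101 = 01010
  pos 4: 10100 XOR 11101 = 01001
  pos 5: 10010 XOR 11101 = 01111
  pos 6: 11111 XOR 11101 = 00010
  pos 9: 10000 XOR 11101 = 01101
  pos 10: 11010 XOR 11101 = 00111
  pos 12: 11100 XOR 11101 = 00001
Remainder (last 4 bits) = 0001. This is the CRC / FCS.

0001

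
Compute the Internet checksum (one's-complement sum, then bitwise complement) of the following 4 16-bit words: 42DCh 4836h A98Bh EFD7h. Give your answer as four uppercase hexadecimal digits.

One's-complement addition (fold any carry out of bit 15 back into bit 0):
  0x42DC + 0x4836 = 0x08B12
  0x8B12 + 0xA98B = 0x1349D → wrap carry → 0x349E
  0x349E + 0xEFD7 = 0x12475 → wrap carry → 0x2476
One's-complement sum = 0x2476.
Checksum = ~0x2476 & 0xFFFF = 0xDB89.

DB89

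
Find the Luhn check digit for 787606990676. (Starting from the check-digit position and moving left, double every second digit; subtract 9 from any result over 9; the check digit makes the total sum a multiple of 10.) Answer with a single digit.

2

Partial digits right→left: 6 7 6 0 9 9 6 0 6 7 8 7
Double every second digit counting from the check-digit position (so the 1st, 3rd, 5th, ... of the partial from the right).
  doubled (with −9 where >9): 3 3 9 3 3 7 → sum 28
  kept as-is: 7 0 9 0 7 7 → sum 30
Total = 28 + 30 = 58.
Check digit = (10 − (58 mod 10)) mod 10 = 2.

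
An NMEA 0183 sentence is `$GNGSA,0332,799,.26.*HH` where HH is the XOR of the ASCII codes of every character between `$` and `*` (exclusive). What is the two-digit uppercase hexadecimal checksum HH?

XOR the ASCII codes of the payload characters:
  'G' = 0x47 → acc = 0x47
  'N' = 0x4E → acc = 0x09
  'G' = 0x47 → acc = 0x4E
  'S' = 0x53 → acc = 0x1D
  'A' = 0x41 → acc = 0x5C
  ',' = 0x2C → acc = 0x70
  '0' = 0x30 → acc = 0x40
  '3' = 0x33 → acc = 0x73
  '3' = 0x33 → acc = 0x40
  '2' = 0x32 → acc = 0x72
  ',' = 0x2C → acc = 0x5E
  '7' = 0x37 → acc = 0x69
  '9' = 0x39 → acc = 0x50
  '9' = 0x39 → acc = 0x69
  ',' = 0x2C → acc = 0x45
  '.' = 0x2E → acc = 0x6B
  '2' = 0x32 → acc = 0x59
  '6' = 0x36 → acc = 0x6F
  '.' = 0x2E → acc = 0x41
Checksum = 0x41.

41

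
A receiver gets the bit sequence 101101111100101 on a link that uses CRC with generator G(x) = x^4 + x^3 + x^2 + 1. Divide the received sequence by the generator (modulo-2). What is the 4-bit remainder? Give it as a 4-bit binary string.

Modulo-2 division of 101101111100101 by 11101:
  pos 0: 10110 XOR 11101 = 01011
  pos 1: 10111 XOR 11101 = 01010
  pos 2: 10101 XOR 11101 = 01000
  pos 3: 10001 XOR 11101 = 01100
  pos 4: 11001 XOR 11101 = 00100
  pos 6: 10010 XOR 11101 = 01111
  pos 7: 11110 XOR 11101 = 00011
  pos 10: 11101 XOR 11101 = 00000
Remainder = 0000 (zero — the frame passes the CRC check).

0000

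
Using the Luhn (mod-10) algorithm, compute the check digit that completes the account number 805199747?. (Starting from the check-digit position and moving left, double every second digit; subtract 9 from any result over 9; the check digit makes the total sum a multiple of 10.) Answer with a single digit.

9

Partial digits right→left: 7 4 7 9 9 1 5 0 8
Double every second digit counting from the check-digit position (so the 1st, 3rd, 5th, ... of the partial from the right).
  doubled (with −9 where >9): 5 5 9 1 7 → sum 27
  kept as-is: 4 9 1 0 → sum 14
Total = 27 + 14 = 41.
Check digit = (10 − (41 mod 10)) mod 10 = 9.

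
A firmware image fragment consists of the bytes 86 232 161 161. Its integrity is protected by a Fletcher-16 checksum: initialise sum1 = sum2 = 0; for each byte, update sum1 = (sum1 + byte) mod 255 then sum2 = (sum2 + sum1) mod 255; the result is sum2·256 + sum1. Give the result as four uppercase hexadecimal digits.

F882

Running sums (mod 255):
  after byte 0 (86): sum1=86, sum2=86
  after byte 1 (232): sum1=63, sum2=149
  after byte 2 (161): sum1=224, sum2=118
  after byte 3 (161): sum1=130, sum2=248
Checksum = sum2·256 + sum1 = 248·256 + 130 = 63618 = 0xF882.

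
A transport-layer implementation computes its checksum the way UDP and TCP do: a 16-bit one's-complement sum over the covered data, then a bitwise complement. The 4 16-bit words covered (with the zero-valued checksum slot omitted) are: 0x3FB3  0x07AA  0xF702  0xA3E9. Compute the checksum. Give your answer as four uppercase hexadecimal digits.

1DB6

One's-complement addition (fold any carry out of bit 15 back into bit 0):
  0x3FB3 + 0x07AA = 0x0475D
  0x475D + 0xF702 = 0x13E5F → wrap carry → 0x3E60
  0x3E60 + 0xA3E9 = 0x0E249
One's-complement sum = 0xE249.
Checksum = ~0xE249 & 0xFFFF = 0x1DB6.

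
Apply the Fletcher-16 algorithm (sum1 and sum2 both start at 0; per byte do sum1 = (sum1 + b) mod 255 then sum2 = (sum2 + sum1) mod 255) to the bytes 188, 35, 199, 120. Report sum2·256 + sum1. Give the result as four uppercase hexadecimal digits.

Running sums (mod 255):
  after byte 0 (188): sum1=188, sum2=188
  after byte 1 (35): sum1=223, sum2=156
  after byte 2 (199): sum1=167, sum2=68
  after byte 3 (120): sum1=32, sum2=100
Checksum = sum2·256 + sum1 = 100·256 + 32 = 25632 = 0x6420.

6420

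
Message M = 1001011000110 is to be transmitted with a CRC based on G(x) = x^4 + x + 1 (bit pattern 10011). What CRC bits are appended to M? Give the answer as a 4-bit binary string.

1100

Append 4 zeros: 10010110001100000. Divide by 10011 (XOR where the leading bit is 1):
  pos 0: 10010 XOR 10011 = 00001
  pos 4: 11100 XOR 10011 = 01111
  pos 5: 11110 XOR 10011 = 01101
  pos 6: 11011 XOR 10011 = 01000
  pos 7: 10001 XOR 10011 = 00010
  pos 10: 10000 XOR 10011 = 00011
Remainder (last 4 bits) = 1100. This is the CRC / FCS.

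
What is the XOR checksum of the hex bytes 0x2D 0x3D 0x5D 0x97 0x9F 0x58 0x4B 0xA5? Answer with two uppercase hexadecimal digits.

XOR the bytes together:
  start with 0x2D
  0x2D ⊕ 0x3D = 0x10
  0x10 ⊕ 0x5D = 0x4D
  0x4D ⊕ 0x97 = 0xDA
  0xDA ⊕ 0x9F = 0x45
  0x45 ⊕ 0x58 = 0x1D
  0x1D ⊕ 0x4B = 0x56
  0x56 ⊕ 0xA5 = 0xF3

F3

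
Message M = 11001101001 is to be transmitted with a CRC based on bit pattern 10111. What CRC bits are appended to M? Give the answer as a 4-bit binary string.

Append 4 zeros: 110011010010000. Divide by 10111 (XOR where the leading bit is 1):
  pos 0: 11001 XOR 10111 = 01110
  pos 1: 11101 XOR 10111 = 01010
  pos 2: 10100 XOR 10111 = 00011
  pos 5: 11100 XOR 10111 = 01011
  pos 6: 10111 XOR 10111 = 00000
Remainder (last 4 bits) = 0000. This is the CRC / FCS.

0000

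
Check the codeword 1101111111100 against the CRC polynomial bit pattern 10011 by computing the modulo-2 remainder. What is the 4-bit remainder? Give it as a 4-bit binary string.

0000

Modulo-2 division of 1101111111100 by 10011:
  pos 0: 11011 XOR 10011 = 01000
  pos 1: 10001 XOR 10011 = 00010
  pos 4: 10111 XOR 10011 = 00100
  pos 6: 10011 XOR 10011 = 00000
Remainder = 0000 (zero — the frame passes the CRC check).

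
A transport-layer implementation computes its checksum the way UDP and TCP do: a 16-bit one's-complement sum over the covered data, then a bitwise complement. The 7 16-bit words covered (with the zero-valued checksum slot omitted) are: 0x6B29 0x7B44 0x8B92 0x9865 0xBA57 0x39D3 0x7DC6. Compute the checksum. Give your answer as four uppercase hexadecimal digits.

83A8

One's-complement addition (fold any carry out of bit 15 back into bit 0):
  0x6B29 + 0x7B44 = 0x0E66D
  0xE66D + 0x8B92 = 0x171FF → wrap carry → 0x7200
  0x7200 + 0x9865 = 0x10A65 → wrap carry → 0x0A66
  0x0A66 + 0xBA57 = 0x0C4BD
  0xC4BD + 0x39D3 = 0x0FE90
  0xFE90 + 0x7DC6 = 0x17C56 → wrap carry → 0x7C57
One's-complement sum = 0x7C57.
Checksum = ~0x7C57 & 0xFFFF = 0x83A8.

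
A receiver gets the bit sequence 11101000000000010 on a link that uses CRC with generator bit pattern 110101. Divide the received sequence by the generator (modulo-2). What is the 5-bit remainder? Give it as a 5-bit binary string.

00111

Modulo-2 division of 11101000000000010 by 110101:
  pos 0: 111010 XOR 110101 = 001111
  pos 2: 111100 XOR 110101 = 001001
  pos 4: 100100 XOR 110101 = 010001
  pos 5: 100010 XOR 110101 = 010111
  pos 6: 101110 XOR 110101 = 011011
  pos 7: 110110 XOR 110101 = 000011
  pos 11: 110010 XOR 110101 = 000111
Remainder = 00111 (nonzero — an error is detected).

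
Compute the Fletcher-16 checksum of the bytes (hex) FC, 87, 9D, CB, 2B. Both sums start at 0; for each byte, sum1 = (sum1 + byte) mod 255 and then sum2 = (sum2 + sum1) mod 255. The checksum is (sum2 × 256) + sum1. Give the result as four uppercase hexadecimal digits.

AA19

Running sums (mod 255):
  after byte 0 (FC): sum1=252, sum2=252
  after byte 1 (87): sum1=132, sum2=129
  after byte 2 (9D): sum1=34, sum2=163
  after byte 3 (CB): sum1=237, sum2=145
  after byte 4 (2B): sum1=25, sum2=170
Checksum = sum2·256 + sum1 = 170·256 + 25 = 43545 = 0xAA19.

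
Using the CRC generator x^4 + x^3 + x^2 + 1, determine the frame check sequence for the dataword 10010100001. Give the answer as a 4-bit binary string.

Append 4 zeros: 100101000010000. Divide by 11101 (XOR where the leading bit is 1):
  pos 0: 10010 XOR 11101 = 01111
  pos 1: 11111 XOR 11101 = 00010
  pos 4: 10000 XOR 11101 = 01101
  pos 5: 11010 XOR 11101 = 00111
  pos 7: 11110 XOR 11101 = 00011
  pos 10: 11000 XOR 11101 = 00101
Remainder (last 4 bits) = 0101. This is the CRC / FCS.

0101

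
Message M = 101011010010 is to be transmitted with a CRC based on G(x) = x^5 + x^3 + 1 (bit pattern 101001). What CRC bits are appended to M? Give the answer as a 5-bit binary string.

Append 5 zeros: 10101101001000000. Divide by 101001 (XOR where the leading bit is 1):
  pos 0: 101011 XOR 101001 = 000010
  pos 4: 100100 XOR 101001 = 001101
  pos 6: 110110 XOR 101001 = 011111
  pos 7: 111110 XOR 101001 = 010111
  pos 8: 101110 XOR 101001 = 000111
  pos 11: 111000 XOR 101001 = 010001
Remainder (last 5 bits) = 10001. This is the CRC / FCS.

10001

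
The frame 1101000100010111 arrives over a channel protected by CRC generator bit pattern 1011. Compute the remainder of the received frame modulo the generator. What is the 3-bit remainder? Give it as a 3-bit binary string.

111

Modulo-2 division of 1101000100010111 by 1011:
  pos 0: 1101 XOR 1011 = 0110
  pos 1: 1100 XOR 1011 = 0111
  pos 2: 1110 XOR 1011 = 0101
  pos 3: 1010 XOR 1011 = 0001
  pos 6: 1100 XOR 1011 = 0111
  pos 7: 1110 XOR 1011 = 0101
  pos 8: 1011 XOR 1011 = 0000
Remainder = 111 (nonzero — an error is detected).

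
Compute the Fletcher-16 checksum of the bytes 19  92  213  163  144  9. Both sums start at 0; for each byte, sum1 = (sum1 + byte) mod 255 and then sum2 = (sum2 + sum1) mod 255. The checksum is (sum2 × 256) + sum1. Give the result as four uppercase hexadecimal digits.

Running sums (mod 255):
  after byte 0 (19): sum1=19, sum2=19
  after byte 1 (92): sum1=111, sum2=130
  after byte 2 (213): sum1=69, sum2=199
  after byte 3 (163): sum1=232, sum2=176
  after byte 4 (144): sum1=121, sum2=42
  after byte 5 (9): sum1=130, sum2=172
Checksum = sum2·256 + sum1 = 172·256 + 130 = 44162 = 0xAC82.

AC82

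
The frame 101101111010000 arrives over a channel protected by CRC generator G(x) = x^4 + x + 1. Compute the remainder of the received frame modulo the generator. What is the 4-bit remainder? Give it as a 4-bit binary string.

0011

Modulo-2 division of 101101111010000 by 10011:
  pos 0: 10110 XOR 10011 = 00101
  pos 2: 10111 XOR 10011 = 00100
  pos 4: 10011 XOR 10011 = 00000
  pos 10: 10000 XOR 10011 = 00011
Remainder = 0011 (nonzero — an error is detected).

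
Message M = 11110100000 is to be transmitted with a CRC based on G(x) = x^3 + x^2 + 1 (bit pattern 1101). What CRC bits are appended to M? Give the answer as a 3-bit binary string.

101

Append 3 zeros: 11110100000000. Divide by 1101 (XOR where the leading bit is 1):
  pos 0: 1111 XOR 1101 = 0010
  pos 2: 1001 XOR 1101 = 0100
  pos 3: 1000 XOR 1101 = 0101
  pos 4: 1010 XOR 1101 = 0111
  pos 5: 1110 XOR 1101 = 0011
  pos 7: 1100 XOR 1101 = 0001
  pos 10: 1000 XOR 1101 = 0101
Remainder (last 3 bits) = 101. This is the CRC / FCS.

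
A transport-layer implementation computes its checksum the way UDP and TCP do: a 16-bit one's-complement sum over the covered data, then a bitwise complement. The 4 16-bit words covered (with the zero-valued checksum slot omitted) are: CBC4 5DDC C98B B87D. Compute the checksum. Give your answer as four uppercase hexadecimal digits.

One's-complement addition (fold any carry out of bit 15 back into bit 0):
  0xCBC4 + 0x5DDC = 0x129A0 → wrap carry → 0x29A1
  0x29A1 + 0xC98B = 0x0F32C
  0xF32C + 0xB87D = 0x1ABA9 → wrap carry → 0xABAA
One's-complement sum = 0xABAA.
Checksum = ~0xABAA & 0xFFFF = 0x5455.

5455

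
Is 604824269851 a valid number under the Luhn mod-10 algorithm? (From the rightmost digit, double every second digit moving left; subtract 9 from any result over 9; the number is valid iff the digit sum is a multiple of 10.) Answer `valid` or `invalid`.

invalid

From the right, keep odd positions and double even positions (subtract 9 from any doubled value over 9):
  doubled (positions 2,4,...): 1 9 4 4 8 3 → sum 29
  kept (positions 1,3,...): 1 8 6 4 8 0 → sum 27
Total = 56.
56 mod 10 = 6, so the number is invalid.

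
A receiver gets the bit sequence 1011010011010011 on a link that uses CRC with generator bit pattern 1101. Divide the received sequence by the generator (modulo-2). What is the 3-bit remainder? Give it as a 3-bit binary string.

001

Modulo-2 division of 1011010011010011 by 1101:
  pos 0: 1011 XOR 1101 = 0110
  pos 1: 1100 XOR 1101 = 0001
  pos 4: 1100 XOR 1101 = 0001
  pos 7: 1110 XOR 1101 = 0011
  pos 9: 1110 XOR 1101 = 0011
  pos 11: 1101 XOR 1101 = 0000
Remainder = 001 (nonzero — an error is detected).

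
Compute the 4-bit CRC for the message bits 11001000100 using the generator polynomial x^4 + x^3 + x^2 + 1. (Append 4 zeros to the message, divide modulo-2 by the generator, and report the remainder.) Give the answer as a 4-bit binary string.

1001

Append 4 zeros: 110010001000000. Divide by 11101 (XOR where the leading bit is 1):
  pos 0: 11001 XOR 11101 = 00100
  pos 2: 10000 XOR 11101 = 01101
  pos 3: 11010 XOR 11101 = 00111
  pos 5: 11110 XOR 11101 = 00011
  pos 8: 11000 XOR 11101 = 00101
  pos 10: 10100 XOR 11101 = 01001
Remainder (last 4 bits) = 1001. This is the CRC / FCS.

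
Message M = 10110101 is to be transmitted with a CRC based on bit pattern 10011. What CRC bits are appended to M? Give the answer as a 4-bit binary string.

1110

Append 4 zeros: 101101010000. Divide by 10011 (XOR where the leading bit is 1):
  pos 0: 10110 XOR 10011 = 00101
  pos 2: 10110 XOR 10011 = 00101
  pos 4: 10110 XOR 10011 = 00101
  pos 6: 10100 XOR 10011 = 00111
Remainder (last 4 bits) = 1110. This is the CRC / FCS.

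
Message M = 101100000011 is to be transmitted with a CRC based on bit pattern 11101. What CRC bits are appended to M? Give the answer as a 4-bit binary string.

0001

Append 4 zeros: 1011000000110000. Divide by 11101 (XOR where the leading bit is 1):
  pos 0: 10110 XOR 11101 = 01011
  pos 1: 10110 XOR 11101 = 01011
  pos 2: 10110 XOR 11101 = 01011
  pos 3: 10110 XOR 11101 = 01011
  pos 4: 10110 XOR 11101 = 01011
  pos 5: 10110 XOR 11101 = 01011
  pos 6: 10111 XOR 11101 = 01010
  pos 7: 10101 XOR 11101 = 01000
  pos 8: 10000 XOR 11101 = 01101
  pos 9: 11010 XOR 11101 = 00111
  pos 11: 11100 XOR 11101 = 00001
Remainder (last 4 bits) = 0001. This is the CRC / FCS.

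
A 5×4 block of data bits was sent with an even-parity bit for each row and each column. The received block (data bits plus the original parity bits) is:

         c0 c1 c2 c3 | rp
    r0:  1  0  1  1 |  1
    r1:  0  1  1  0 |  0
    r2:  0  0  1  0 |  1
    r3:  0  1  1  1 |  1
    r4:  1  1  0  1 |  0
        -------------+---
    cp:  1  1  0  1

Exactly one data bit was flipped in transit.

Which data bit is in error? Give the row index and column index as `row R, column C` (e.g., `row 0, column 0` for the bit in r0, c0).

row 4, column 0

Recompute each row's even parity and compare to rp:
  r0: data parity 1, sent rp 1 → ok
  r1: data parity 0, sent rp 0 → ok
  r2: data parity 1, sent rp 1 → ok
  r3: data parity 1, sent rp 1 → ok
  r4: data parity 1, sent rp 0 → mismatch
Recompute each column's even parity and compare to cp:
  c0: data parity 0, sent cp 1 → mismatch
  c1: data parity 1, sent cp 1 → ok
  c2: data parity 0, sent cp 0 → ok
  c3: data parity 1, sent cp 1 → ok
Exactly one row (r4) and one column (c0) fail → the flipped bit is at their intersection.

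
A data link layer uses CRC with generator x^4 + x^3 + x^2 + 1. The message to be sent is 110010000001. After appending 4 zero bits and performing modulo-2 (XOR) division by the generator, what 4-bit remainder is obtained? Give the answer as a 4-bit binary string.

Append 4 zeros: 1100100000010000. Divide by 11101 (XOR where the leading bit is 1):
  pos 0: 11001 XOR 11101 = 00100
  pos 2: 10000 XOR 11101 = 01101
  pos 3: 11010 XOR 11101 = 00111
  pos 5: 11100 XOR 11101 = 00001
  pos 9: 10100 XOR 11101 = 01001
  pos 10: 10010 XOR 11101 = 01111
  pos 11: 11110 XOR 11101 = 00011
Remainder (last 4 bits) = 0011. This is the CRC / FCS.

0011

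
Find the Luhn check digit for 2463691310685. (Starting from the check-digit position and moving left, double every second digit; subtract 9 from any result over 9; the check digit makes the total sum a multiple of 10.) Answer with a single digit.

5

Partial digits right→left: 5 8 6 0 1 3 1 9 6 3 6 4 2
Double every second digit counting from the check-digit position (so the 1st, 3rd, 5th, ... of the partial from the right).
  doubled (with −9 where >9): 1 3 2 2 3 3 4 → sum 18
  kept as-is: 8 0 3 9 3 4 → sum 27
Total = 18 + 27 = 45.
Check digit = (10 − (45 mod 10)) mod 10 = 5.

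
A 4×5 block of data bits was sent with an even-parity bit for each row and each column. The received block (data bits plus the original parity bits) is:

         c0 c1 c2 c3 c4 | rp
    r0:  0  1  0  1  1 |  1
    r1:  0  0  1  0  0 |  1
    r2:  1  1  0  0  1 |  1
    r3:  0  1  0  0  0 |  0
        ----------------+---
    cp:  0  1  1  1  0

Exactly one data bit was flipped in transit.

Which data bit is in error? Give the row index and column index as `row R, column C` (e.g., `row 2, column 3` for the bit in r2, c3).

Recompute each row's even parity and compare to rp:
  r0: data parity 1, sent rp 1 → ok
  r1: data parity 1, sent rp 1 → ok
  r2: data parity 1, sent rp 1 → ok
  r3: data parity 1, sent rp 0 → mismatch
Recompute each column's even parity and compare to cp:
  c0: data parity 1, sent cp 0 → mismatch
  c1: data parity 1, sent cp 1 → ok
  c2: data parity 1, sent cp 1 → ok
  c3: data parity 1, sent cp 1 → ok
  c4: data parity 0, sent cp 0 → ok
Exactly one row (r3) and one column (c0) fail → the flipped bit is at their intersection.

row 3, column 0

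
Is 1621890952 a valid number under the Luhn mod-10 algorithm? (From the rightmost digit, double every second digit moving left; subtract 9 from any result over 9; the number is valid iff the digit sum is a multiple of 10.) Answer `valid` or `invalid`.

From the right, keep odd positions and double even positions (subtract 9 from any doubled value over 9):
  doubled (positions 2,4,...): 1 0 7 4 2 → sum 14
  kept (positions 1,3,...): 2 9 9 1 6 → sum 27
Total = 41.
41 mod 10 = 1, so the number is invalid.

invalid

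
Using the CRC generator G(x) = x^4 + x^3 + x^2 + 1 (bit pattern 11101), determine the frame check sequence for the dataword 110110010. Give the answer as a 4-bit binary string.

1011

Append 4 zeros: 1101100100000. Divide by 11101 (XOR where the leading bit is 1):
  pos 0: 11011 XOR 11101 = 00110
  pos 2: 11000 XOR 11101 = 00101
  pos 4: 10110 XOR 11101 = 01011
  pos 5: 10110 XOR 11101 = 01011
  pos 6: 10110 XOR 11101 = 01011
  pos 7: 10110 XOR 11101 = 01011
  pos 8: 10110 XOR 11101 = 01011
Remainder (last 4 bits) = 1011. This is the CRC / FCS.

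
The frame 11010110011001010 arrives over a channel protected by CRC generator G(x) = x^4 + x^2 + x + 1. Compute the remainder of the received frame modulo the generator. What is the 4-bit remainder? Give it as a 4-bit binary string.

Modulo-2 division of 11010110011001010 by 10111:
  pos 0: 11010 XOR 10111 = 01101
  pos 1: 11011 XOR 10111 = 01100
  pos 2: 11001 XOR 10111 = 01110
  pos 3: 11100 XOR 10111 = 01011
  pos 4: 10110 XOR 10111 = 00001
  pos 8: 11100 XOR 10111 = 01011
  pos 9: 10111 XOR 10111 = 00000
Remainder = 0010 (nonzero — an error is detected).

0010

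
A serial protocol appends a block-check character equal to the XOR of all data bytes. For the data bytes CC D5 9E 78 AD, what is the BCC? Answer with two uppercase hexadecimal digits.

XOR the bytes together:
  start with 0xCC
  0xCC ⊕ 0xD5 = 0x19
  0x19 ⊕ 0x9E = 0x87
  0x87 ⊕ 0x78 = 0xFF
  0xFF ⊕ 0xAD = 0x52

52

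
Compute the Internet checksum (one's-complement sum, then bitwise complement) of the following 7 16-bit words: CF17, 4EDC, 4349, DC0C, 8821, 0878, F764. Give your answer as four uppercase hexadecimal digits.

One's-complement addition (fold any carry out of bit 15 back into bit 0):
  0xCF17 + 0x4EDC = 0x11DF3 → wrap carry → 0x1DF4
  0x1DF4 + 0x4349 = 0x0613D
  0x613D + 0xDC0C = 0x13D49 → wrap carry → 0x3D4A
  0x3D4A + 0x8821 = 0x0C56B
  0xC56B + 0x0878 = 0x0CDE3
  0xCDE3 + 0xF764 = 0x1C547 → wrap carry → 0xC548
One's-complement sum = 0xC548.
Checksum = ~0xC548 & 0xFFFF = 0x3AB7.

3AB7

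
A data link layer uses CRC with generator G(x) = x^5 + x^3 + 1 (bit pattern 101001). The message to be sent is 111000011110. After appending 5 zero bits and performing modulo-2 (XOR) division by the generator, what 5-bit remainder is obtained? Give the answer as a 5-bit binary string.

Append 5 zeros: 11100001111000000. Divide by 101001 (XOR where the leading bit is 1):
  pos 0: 111000 XOR 101001 = 010001
  pos 1: 100010 XOR 101001 = 001011
  pos 3: 101111 XOR 101001 = 000110
  pos 6: 110110 XOR 101001 = 011111
  pos 7: 111110 XOR 101001 = 010111
  pos 8: 101110 XOR 101001 = 000111
  pos 11: 111000 XOR 101001 = 010001
Remainder (last 5 bits) = 10001. This is the CRC / FCS.

10001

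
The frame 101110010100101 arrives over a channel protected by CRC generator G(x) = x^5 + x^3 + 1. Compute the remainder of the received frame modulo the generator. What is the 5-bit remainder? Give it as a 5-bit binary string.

00000

Modulo-2 division of 101110010100101 by 101001:
  pos 0: 101110 XOR 101001 = 000111
  pos 3: 111010 XOR 101001 = 010011
  pos 4: 100111 XOR 101001 = 001110
  pos 6: 111000 XOR 101001 = 010001
  pos 7: 100011 XOR 101001 = 001010
  pos 9: 101001 XOR 101001 = 000000
Remainder = 00000 (zero — the frame passes the CRC check).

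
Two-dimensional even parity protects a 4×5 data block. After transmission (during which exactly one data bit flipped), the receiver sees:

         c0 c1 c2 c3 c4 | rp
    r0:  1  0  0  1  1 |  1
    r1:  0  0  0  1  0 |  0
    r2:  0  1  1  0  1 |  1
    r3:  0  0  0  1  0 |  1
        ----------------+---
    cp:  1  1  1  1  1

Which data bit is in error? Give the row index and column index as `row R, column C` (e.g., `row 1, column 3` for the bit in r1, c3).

row 1, column 4

Recompute each row's even parity and compare to rp:
  r0: data parity 1, sent rp 1 → ok
  r1: data parity 1, sent rp 0 → mismatch
  r2: data parity 1, sent rp 1 → ok
  r3: data parity 1, sent rp 1 → ok
Recompute each column's even parity and compare to cp:
  c0: data parity 1, sent cp 1 → ok
  c1: data parity 1, sent cp 1 → ok
  c2: data parity 1, sent cp 1 → ok
  c3: data parity 1, sent cp 1 → ok
  c4: data parity 0, sent cp 1 → mismatch
Exactly one row (r1) and one column (c4) fail → the flipped bit is at their intersection.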